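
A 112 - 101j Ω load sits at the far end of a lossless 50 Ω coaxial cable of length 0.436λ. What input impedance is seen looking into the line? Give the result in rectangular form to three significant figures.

Z_in ≈ 143 + j96.5 Ω

βl = 2π × 0.436 = 157°
tan(βl) = tan(157°) = -0.425
Z_in = Z_0·(Z_L + jZ_0·tanβl)/(Z_0 + jZ_L·tanβl)
     = 50·(112 − j122)/(7.04 − j47.6)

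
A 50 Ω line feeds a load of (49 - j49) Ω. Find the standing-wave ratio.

VSWR ≈ 2.6

Γ = (Z_L − Z_0)/(Z_L + Z_0) = (-1 − j49)/(99 − j49)
|Γ| = 49/110 = 0.444
VSWR = (1 + |Γ|)/(1 − |Γ|) = 1.44/0.556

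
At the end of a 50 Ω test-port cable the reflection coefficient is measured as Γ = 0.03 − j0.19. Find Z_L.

Z_L ≈ 49.3 − j19.4 Ω

Z_L = Z_0·(1 + Γ)/(1 − Γ) = 50·(1.03 − j0.19)/(0.97 + j0.19)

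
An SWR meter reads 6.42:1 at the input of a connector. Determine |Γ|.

|Γ| ≈ 0.73

|Γ| = (S − 1)/(S + 1) = (6.42 − 1)/(6.42 + 1) = 5.42/7.42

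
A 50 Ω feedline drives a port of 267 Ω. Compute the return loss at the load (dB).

RL ≈ 3.29 dB

Γ = (267 − 50)/(267 + 50) = 0.685
RL = −20·log₁₀|Γ| = −20·log₁₀(0.685)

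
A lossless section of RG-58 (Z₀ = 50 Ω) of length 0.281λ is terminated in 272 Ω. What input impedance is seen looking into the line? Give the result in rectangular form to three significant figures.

Z_in ≈ 9.54 + j9.52 Ω

βl = 2π × 0.281 = 101°
tan(βl) = tan(101°) = -5.07
Z_in = Z_0·(Z_L + jZ_0·tanβl)/(Z_0 + jZ_L·tanβl)
     = 50·(272 − j253)/(50 − j1380)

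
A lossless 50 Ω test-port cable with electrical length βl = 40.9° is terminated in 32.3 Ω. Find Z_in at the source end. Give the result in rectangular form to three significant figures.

tan(βl) = tan(40.9°) = 0.866
Z_in = Z_0·(Z_L + jZ_0·tanβl)/(Z_0 + jZ_L·tanβl)
     = 50·(32.3 + j43.3)/(50 + j28)

Z_in ≈ 43.1 + j19.2 Ω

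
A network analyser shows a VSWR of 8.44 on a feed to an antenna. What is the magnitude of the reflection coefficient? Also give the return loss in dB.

|Γ| ≈ 0.788; return loss ≈ 2.07 dB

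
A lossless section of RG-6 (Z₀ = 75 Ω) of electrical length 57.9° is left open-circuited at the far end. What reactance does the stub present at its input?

tan(βl) = 1.59
For an open-circuited stub, Z_in = −jZ_0·cot(βl) = −jZ_0/tan(βl)

X_in ≈ -47 Ω (capacitive)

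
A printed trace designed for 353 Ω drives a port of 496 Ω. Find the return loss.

RL ≈ 15.5 dB

Γ = (496 − 353)/(496 + 353) = 0.168
RL = −20·log₁₀|Γ| = −20·log₁₀(0.168)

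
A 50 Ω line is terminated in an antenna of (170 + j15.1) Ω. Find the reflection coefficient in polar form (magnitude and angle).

Γ = (Z_L − Z_0)/(Z_L + Z_0) = (120 + j15.1)/(220 + j15.1)
|Γ| = 121/221 = 0.548

Γ ≈ 0.548 ∠ 3.25°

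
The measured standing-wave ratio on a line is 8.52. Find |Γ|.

|Γ| ≈ 0.79

|Γ| = (S − 1)/(S + 1) = (8.52 − 1)/(8.52 + 1) = 7.52/9.52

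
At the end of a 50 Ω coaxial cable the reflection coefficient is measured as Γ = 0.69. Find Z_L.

Z_L = Z_0·(1 + Γ)/(1 − Γ) = 50·(1.69)/(0.31)

Z_L ≈ 273 Ω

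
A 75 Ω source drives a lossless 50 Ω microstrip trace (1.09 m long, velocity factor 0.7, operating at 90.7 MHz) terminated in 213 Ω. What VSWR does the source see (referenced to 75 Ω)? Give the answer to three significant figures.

VSWR ≈ 2.97

λ = v/f = 0.7·c / 90.7 MHz = 2.32 m
βl = 2π·l/λ = 2π × 0.471 = 169°
tan(βl) = -0.186
Z_in = Z_0·(Z_L + jZ_0·tanβl)/(Z_0 + jZ_L·tanβl) = 136 + j97.9 Ω
Γ_s = (Z_in − Z_s)/(Z_in + Z_s) = (60.5 + j97.9)/(211 + j97.9), |Γ_s| = 0.496
VSWR = (1 + |Γ_s|)/(1 − |Γ_s|)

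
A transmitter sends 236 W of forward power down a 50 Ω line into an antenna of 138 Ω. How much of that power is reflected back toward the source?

Γ = (138 − 50)/(138 + 50) = 0.468
|Γ|² = 0.219
P_refl = |Γ|²·P_inc = 51.7 W, P_del = (1 − |Γ|²)·P_inc = 184 W

P_reflected ≈ 51.7 W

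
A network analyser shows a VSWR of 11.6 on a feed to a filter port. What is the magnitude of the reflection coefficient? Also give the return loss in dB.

|Γ| ≈ 0.841; return loss ≈ 1.5 dB

|Γ| = (S − 1)/(S + 1) = (11.6 − 1)/(11.6 + 1) = 10.6/12.6
RL = −20·log₁₀|Γ| = −20·log₁₀(0.841)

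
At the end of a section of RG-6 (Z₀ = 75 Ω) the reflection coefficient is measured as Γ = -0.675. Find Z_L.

Z_L ≈ 14.6 Ω

Z_L = Z_0·(1 + Γ)/(1 − Γ) = 75·(0.325)/(1.68)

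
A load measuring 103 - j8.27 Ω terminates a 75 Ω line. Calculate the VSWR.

VSWR ≈ 1.39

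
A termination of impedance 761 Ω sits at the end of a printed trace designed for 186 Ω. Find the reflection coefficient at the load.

Γ = (Z_L − Z_0)/(Z_L + Z_0) = (761 − 186)/(761 + 186) = 575/947

Γ = 0.607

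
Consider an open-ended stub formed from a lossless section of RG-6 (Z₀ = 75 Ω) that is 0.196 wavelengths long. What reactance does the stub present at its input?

X_in ≈ -26.5 Ω (capacitive)

βl = 2π × 0.196 = 70.6°
tan(βl) = 2.83
For an open-ended stub, Z_in = −jZ_0·cot(βl) = −jZ_0/tan(βl)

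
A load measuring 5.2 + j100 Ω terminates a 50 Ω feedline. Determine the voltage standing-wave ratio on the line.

VSWR ≈ 48.2

Γ = (Z_L − Z_0)/(Z_L + Z_0) = (-44.8 + j100)/(55.2 + j100)
|Γ| = 110/114 = 0.959
VSWR = (1 + |Γ|)/(1 − |Γ|) = 1.96/0.0407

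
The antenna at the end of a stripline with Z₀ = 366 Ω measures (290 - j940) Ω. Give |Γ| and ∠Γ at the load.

Γ = (Z_L − Z_0)/(Z_L + Z_0) = (-76 − j940)/(656 − j940)
|Γ| = 943/1150 = 0.823

Γ ≈ 0.823 ∠ -39.5°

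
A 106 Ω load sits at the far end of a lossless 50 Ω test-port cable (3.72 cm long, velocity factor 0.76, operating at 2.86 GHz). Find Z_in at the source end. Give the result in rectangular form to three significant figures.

Z_in ≈ 92.1 + j30.9 Ω

λ = v/f = 0.76·c / 2.86 GHz = 0.0797 m
βl = 2π·l/λ = 2π × 0.467 = 168°
tan(βl) = tan(168°) = -0.213
Z_in = Z_0·(Z_L + jZ_0·tanβl)/(Z_0 + jZ_L·tanβl)
     = 50·(106 − j10.6)/(50 − j22.6)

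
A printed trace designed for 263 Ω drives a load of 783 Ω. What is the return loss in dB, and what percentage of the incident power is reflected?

Γ = (783 − 263)/(783 + 263) = 0.497
RL = −20·log₁₀(0.497) = 6.07 dB
P_refl/P_inc = |Γ|² = 0.247

RL ≈ 6.07 dB; 24.7% of incident power reflected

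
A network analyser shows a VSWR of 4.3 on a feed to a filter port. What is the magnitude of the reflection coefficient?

|Γ| = (S − 1)/(S + 1) = (4.3 − 1)/(4.3 + 1) = 3.3/5.3

|Γ| ≈ 0.623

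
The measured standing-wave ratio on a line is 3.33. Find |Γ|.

|Γ| = (S − 1)/(S + 1) = (3.33 − 1)/(3.33 + 1) = 2.33/4.33

|Γ| ≈ 0.538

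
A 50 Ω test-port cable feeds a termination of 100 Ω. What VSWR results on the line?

VSWR ≈ 2

Γ = (100 − 50)/(100 + 50) = 0.333
VSWR = (1 + 0.333)/(1 − 0.333)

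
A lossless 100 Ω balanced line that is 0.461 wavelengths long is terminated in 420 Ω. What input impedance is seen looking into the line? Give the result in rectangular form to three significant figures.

Z_in ≈ 212 + j198 Ω

βl = 2π × 0.461 = 166°
tan(βl) = tan(166°) = -0.25
Z_in = Z_0·(Z_L + jZ_0·tanβl)/(Z_0 + jZ_L·tanβl)
     = 100·(420 − j25)/(100 − j105)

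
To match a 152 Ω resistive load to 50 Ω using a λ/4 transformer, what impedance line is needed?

Z_qwt = √(Z_0·R_L) = √(50 × 152) = √7600

Z_qwt ≈ 87.2 Ω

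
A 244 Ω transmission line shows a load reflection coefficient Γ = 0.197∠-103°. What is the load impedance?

Z_L = Z_0·(1 + Γ)/(1 − Γ) = 244·(0.956 − j0.192)/(1.04 + j0.192)

Z_L ≈ 208 − j83.1 Ω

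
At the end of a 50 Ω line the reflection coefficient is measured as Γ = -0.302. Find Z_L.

Z_L = Z_0·(1 + Γ)/(1 − Γ) = 50·(0.698)/(1.3)

Z_L ≈ 26.8 Ω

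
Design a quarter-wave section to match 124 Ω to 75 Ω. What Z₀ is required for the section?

Z_qwt ≈ 96.4 Ω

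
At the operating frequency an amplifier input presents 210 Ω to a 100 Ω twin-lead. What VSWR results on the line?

VSWR ≈ 2.1

For a purely resistive load, VSWR = R_L/Z_0 or Z_0/R_L (whichever > 1) = 210/100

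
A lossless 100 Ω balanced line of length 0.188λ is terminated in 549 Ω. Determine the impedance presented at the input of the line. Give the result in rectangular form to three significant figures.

βl = 2π × 0.188 = 67.7°
tan(βl) = tan(67.7°) = 2.44
Z_in = Z_0·(Z_L + jZ_0·tanβl)/(Z_0 + jZ_L·tanβl)
     = 100·(549 + j244)/(100 + j1340)

Z_in ≈ 21.2 − j39.5 Ω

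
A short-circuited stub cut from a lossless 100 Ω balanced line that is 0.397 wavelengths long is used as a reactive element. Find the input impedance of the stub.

βl = 2π × 0.397 = 143°
tan(βl) = -0.756
For a short-circuited stub, Z_in = jZ_0·tan(βl)

Z_in ≈ −j75.6 Ω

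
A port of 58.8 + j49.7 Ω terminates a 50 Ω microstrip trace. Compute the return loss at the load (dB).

Γ = (8.8 + j49.7)/(108.8 + j49.7), |Γ| = 0.422
RL = −20·log₁₀|Γ| = −20·log₁₀(0.422)

RL ≈ 7.49 dB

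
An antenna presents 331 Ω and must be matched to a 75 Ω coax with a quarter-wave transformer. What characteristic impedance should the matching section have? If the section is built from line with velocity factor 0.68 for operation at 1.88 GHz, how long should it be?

Z_qwt ≈ 158 Ω; length ≈ 2.71 cm

Z_qwt = √(Z_0·R_L) = √(75 × 331) = √24820
λ = 0.68·c/f = 0.109 m, so l = λ/4 = 0.0271 m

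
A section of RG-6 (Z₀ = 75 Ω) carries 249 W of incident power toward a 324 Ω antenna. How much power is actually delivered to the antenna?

Γ = (324 − 75)/(324 + 75) = 0.624
|Γ|² = 0.389
P_refl = |Γ|²·P_inc = 97 W, P_del = (1 − |Γ|²)·P_inc = 152 W

P_delivered ≈ 152 W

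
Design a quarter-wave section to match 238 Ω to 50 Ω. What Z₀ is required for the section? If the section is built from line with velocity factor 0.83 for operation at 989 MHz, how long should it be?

Z_qwt ≈ 109 Ω; length ≈ 6.29 cm

Z_qwt = √(Z_0·R_L) = √(50 × 238) = √11900
λ = 0.83·c/f = 0.252 m, so l = λ/4 = 0.0629 m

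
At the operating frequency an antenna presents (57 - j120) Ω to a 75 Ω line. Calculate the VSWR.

Γ = (Z_L − Z_0)/(Z_L + Z_0) = (-18 − j120)/(132 − j120)
|Γ| = 121/178 = 0.68
VSWR = (1 + |Γ|)/(1 − |Γ|) = 1.68/0.32

VSWR ≈ 5.25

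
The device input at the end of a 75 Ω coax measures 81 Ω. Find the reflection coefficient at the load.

Γ = 0.0385

Γ = (Z_L − Z_0)/(Z_L + Z_0) = (81 − 75)/(81 + 75) = 6/156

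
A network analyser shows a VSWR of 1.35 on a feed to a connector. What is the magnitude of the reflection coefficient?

|Γ| ≈ 0.149

|Γ| = (S − 1)/(S + 1) = (1.35 − 1)/(1.35 + 1) = 0.35/2.35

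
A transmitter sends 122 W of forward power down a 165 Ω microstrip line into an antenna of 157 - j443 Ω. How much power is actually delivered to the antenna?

P_delivered ≈ 42.1 W

|Γ| = |(-8 − j443)/(322 − j443)| = 0.809
|Γ|² = 0.655
P_refl = |Γ|²·P_inc = 79.9 W, P_del = (1 − |Γ|²)·P_inc = 42.1 W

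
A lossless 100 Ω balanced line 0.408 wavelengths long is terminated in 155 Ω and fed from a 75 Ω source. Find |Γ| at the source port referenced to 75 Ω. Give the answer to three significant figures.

βl = 2π × 0.408 = 147°
tan(βl) = -0.652
Z_in = Z_0·(Z_L + jZ_0·tanβl)/(Z_0 + jZ_L·tanβl) = 109 + j45.2 Ω
Γ_s = (Z_in − Z_s)/(Z_in + Z_s) = (34.3 + j45.2)/(184 + j45.2), |Γ_s| = 0.299

|Γ| ≈ 0.299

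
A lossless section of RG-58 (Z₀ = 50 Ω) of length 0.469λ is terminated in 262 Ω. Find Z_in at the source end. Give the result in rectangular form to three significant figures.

βl = 2π × 0.469 = 169°
tan(βl) = tan(169°) = -0.197
Z_in = Z_0·(Z_L + jZ_0·tanβl)/(Z_0 + jZ_L·tanβl)
     = 50·(262 − j9.86)/(50 − j51.7)

Z_in ≈ 132 + j126 Ω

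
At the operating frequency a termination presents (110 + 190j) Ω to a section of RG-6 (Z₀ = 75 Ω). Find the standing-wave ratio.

Γ = (Z_L − Z_0)/(Z_L + Z_0) = (35 + j190)/(185 + j190)
|Γ| = 193/265 = 0.729
VSWR = (1 + |Γ|)/(1 − |Γ|) = 1.73/0.271

VSWR ≈ 6.37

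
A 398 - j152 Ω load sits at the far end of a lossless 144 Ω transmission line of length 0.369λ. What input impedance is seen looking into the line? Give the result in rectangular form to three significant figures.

βl = 2π × 0.369 = 133°
tan(βl) = tan(133°) = -1.08
Z_in = Z_0·(Z_L + jZ_0·tanβl)/(Z_0 + jZ_L·tanβl)
     = 144·(398 − j307)/(-19.9 − j429)

Z_in ≈ 96.7 + j138 Ω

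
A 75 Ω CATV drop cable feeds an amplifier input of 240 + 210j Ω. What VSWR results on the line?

VSWR ≈ 5.79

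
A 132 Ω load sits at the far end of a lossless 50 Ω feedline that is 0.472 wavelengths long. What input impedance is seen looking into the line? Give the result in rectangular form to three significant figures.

Z_in ≈ 112 + j43.5 Ω

βl = 2π × 0.472 = 170°
tan(βl) = tan(170°) = -0.178
Z_in = Z_0·(Z_L + jZ_0·tanβl)/(Z_0 + jZ_L·tanβl)
     = 50·(132 − j8.89)/(50 − j23.5)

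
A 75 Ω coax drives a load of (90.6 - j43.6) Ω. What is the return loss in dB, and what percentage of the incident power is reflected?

RL ≈ 11.4 dB; 7.31% of incident power reflected

Γ = (15.6 − j43.6)/(165.6 − j43.6), |Γ| = 0.27
RL = −20·log₁₀(0.27) = 11.4 dB
P_refl/P_inc = |Γ|² = 0.0731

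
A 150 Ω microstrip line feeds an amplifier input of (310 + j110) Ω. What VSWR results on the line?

VSWR ≈ 2.39

Γ = (Z_L − Z_0)/(Z_L + Z_0) = (160 + j110)/(460 + j110)
|Γ| = 194/473 = 0.411
VSWR = (1 + |Γ|)/(1 − |Γ|) = 1.41/0.589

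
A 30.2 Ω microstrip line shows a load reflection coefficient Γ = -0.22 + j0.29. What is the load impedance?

Z_L = Z_0·(1 + Γ)/(1 − Γ) = 30.2·(0.78 + j0.29)/(1.22 − j0.29)

Z_L ≈ 16.7 + j11.1 Ω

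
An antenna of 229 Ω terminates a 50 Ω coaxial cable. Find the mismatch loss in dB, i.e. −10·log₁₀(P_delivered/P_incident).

mismatch loss ≈ 2.3 dB

Γ = (229 − 50)/(229 + 50) = 0.642
|Γ|² = 0.412, so P_del/P_inc = 1 − |Γ|² = 0.588
ML = −10·log₁₀(1 − |Γ|²)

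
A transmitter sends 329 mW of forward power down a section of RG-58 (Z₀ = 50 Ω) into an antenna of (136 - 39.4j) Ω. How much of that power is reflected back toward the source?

P_reflected ≈ 81.4 mW

|Γ| = |(86 − j39.4)/(186 − j39.4)| = 0.498
|Γ|² = 0.248
P_refl = |Γ|²·P_inc = 81.4 mW, P_del = (1 − |Γ|²)·P_inc = 248 mW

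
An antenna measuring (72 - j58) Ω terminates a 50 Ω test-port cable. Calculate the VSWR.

VSWR ≈ 2.7

Γ = (Z_L − Z_0)/(Z_L + Z_0) = (22 − j58)/(122 − j58)
|Γ| = 62/135 = 0.459
VSWR = (1 + |Γ|)/(1 − |Γ|) = 1.46/0.541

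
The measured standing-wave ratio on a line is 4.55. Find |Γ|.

|Γ| = (S − 1)/(S + 1) = (4.55 − 1)/(4.55 + 1) = 3.55/5.55

|Γ| ≈ 0.64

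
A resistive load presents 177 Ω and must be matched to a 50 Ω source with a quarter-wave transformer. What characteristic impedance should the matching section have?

Z_qwt ≈ 94.1 Ω

Z_qwt = √(Z_0·R_L) = √(50 × 177) = √8850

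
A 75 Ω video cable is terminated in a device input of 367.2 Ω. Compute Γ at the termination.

Γ = 0.661

Γ = (Z_L − Z_0)/(Z_L + Z_0) = (367.2 − 75)/(367.2 + 75) = 292.2/442.2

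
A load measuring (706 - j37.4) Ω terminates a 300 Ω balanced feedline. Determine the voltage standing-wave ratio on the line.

VSWR ≈ 2.36

Γ = (Z_L − Z_0)/(Z_L + Z_0) = (406 − j37.4)/(1006 − j37.4)
|Γ| = 408/1010 = 0.405
VSWR = (1 + |Γ|)/(1 − |Γ|) = 1.41/0.595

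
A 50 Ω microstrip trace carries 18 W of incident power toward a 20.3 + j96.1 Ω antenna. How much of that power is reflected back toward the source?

|Γ| = |(-29.7 + j96.1)/(70.3 + j96.1)| = 0.845
|Γ|² = 0.714
P_refl = |Γ|²·P_inc = 12.8 W, P_del = (1 − |Γ|²)·P_inc = 5.15 W

P_reflected ≈ 12.8 W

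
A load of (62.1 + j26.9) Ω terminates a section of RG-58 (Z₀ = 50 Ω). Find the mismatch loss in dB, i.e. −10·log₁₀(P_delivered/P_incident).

mismatch loss ≈ 0.294 dB

Γ = (12.1 + j26.9)/(112.1 + j26.9), |Γ| = 0.256
|Γ|² = 0.0655, so P_del/P_inc = 1 − |Γ|² = 0.935
ML = −10·log₁₀(1 − |Γ|²)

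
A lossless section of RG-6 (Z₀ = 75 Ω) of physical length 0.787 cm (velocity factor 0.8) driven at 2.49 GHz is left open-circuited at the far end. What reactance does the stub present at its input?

X_in ≈ -133 Ω (capacitive)

λ = v/f = 0.8·c / 2.49 GHz = 0.0964 m
βl = 2π·l/λ = 2π × 0.0817 = 29.4°
tan(βl) = 0.563
For an open-circuited stub, Z_in = −jZ_0·cot(βl) = −jZ_0/tan(βl)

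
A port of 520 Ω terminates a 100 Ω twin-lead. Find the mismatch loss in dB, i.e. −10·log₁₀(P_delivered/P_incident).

Γ = (520 − 100)/(520 + 100) = 0.677
|Γ|² = 0.459, so P_del/P_inc = 1 − |Γ|² = 0.541
ML = −10·log₁₀(1 − |Γ|²)

mismatch loss ≈ 2.67 dB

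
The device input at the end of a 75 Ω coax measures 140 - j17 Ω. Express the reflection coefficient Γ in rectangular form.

Γ = (Z_L − Z_0)/(Z_L + Z_0) = (65 − j17)/(215 − j17)

Γ ≈ 0.307 − j0.0548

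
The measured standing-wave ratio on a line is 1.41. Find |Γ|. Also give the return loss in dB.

|Γ| ≈ 0.17; return loss ≈ 15.4 dB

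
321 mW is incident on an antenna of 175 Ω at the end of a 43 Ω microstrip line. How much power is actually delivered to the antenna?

P_delivered ≈ 203 mW

Γ = (175 − 43)/(175 + 43) = 0.606
|Γ|² = 0.367
P_refl = |Γ|²·P_inc = 118 mW, P_del = (1 − |Γ|²)·P_inc = 203 mW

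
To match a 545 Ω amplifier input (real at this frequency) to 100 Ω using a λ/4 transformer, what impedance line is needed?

Z_qwt = √(Z_0·R_L) = √(100 × 545) = √54500

Z_qwt ≈ 233 Ω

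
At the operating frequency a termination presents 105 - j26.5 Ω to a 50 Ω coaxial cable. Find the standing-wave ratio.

VSWR ≈ 2.27

Γ = (Z_L − Z_0)/(Z_L + Z_0) = (55 − j26.5)/(155 − j26.5)
|Γ| = 61.1/157 = 0.388
VSWR = (1 + |Γ|)/(1 − |Γ|) = 1.39/0.612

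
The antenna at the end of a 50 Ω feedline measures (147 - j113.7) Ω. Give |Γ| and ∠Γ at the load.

Γ ≈ 0.657 ∠ -19.5°

Γ = (Z_L − Z_0)/(Z_L + Z_0) = (97 − j113.7)/(197 − j113.7)
|Γ| = 149/227 = 0.657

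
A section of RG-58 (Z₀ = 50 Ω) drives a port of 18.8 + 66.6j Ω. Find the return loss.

Γ = (-31.2 + j66.6)/(68.8 + j66.6), |Γ| = 0.768
RL = −20·log₁₀|Γ| = −20·log₁₀(0.768)

RL ≈ 2.29 dB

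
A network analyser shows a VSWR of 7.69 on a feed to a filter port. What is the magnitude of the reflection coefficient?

|Γ| = (S − 1)/(S + 1) = (7.69 − 1)/(7.69 + 1) = 6.69/8.69

|Γ| ≈ 0.77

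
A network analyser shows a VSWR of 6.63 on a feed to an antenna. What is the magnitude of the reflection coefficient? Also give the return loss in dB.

|Γ| ≈ 0.738; return loss ≈ 2.64 dB

|Γ| = (S − 1)/(S + 1) = (6.63 − 1)/(6.63 + 1) = 5.63/7.63
RL = −20·log₁₀|Γ| = −20·log₁₀(0.738)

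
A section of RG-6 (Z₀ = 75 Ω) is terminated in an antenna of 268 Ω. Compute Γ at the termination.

Γ = (Z_L − Z_0)/(Z_L + Z_0) = (268 − 75)/(268 + 75) = 193/343

Γ = 0.563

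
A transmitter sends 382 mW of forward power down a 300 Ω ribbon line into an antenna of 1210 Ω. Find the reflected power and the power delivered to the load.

Γ = (1210 − 300)/(1210 + 300) = 0.603
|Γ|² = 0.363
P_refl = |Γ|²·P_inc = 139 mW, P_del = (1 − |Γ|²)·P_inc = 243 mW

P_reflected ≈ 139 mW; P_delivered ≈ 243 mW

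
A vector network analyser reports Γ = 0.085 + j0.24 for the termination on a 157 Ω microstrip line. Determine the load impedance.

Z_L = Z_0·(1 + Γ)/(1 − Γ) = 157·(1.08 + j0.24)/(0.915 − j0.24)

Z_L ≈ 164 + j84.2 Ω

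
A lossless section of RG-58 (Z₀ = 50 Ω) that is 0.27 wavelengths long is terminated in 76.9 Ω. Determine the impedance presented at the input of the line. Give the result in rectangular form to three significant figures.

βl = 2π × 0.27 = 97.2°
tan(βl) = tan(97.2°) = -7.92
Z_in = Z_0·(Z_L + jZ_0·tanβl)/(Z_0 + jZ_L·tanβl)
     = 50·(76.9 − j396)/(50 − j609)

Z_in ≈ 32.8 + j3.62 Ω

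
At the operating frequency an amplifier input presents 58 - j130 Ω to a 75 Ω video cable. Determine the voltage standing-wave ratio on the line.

VSWR ≈ 5.78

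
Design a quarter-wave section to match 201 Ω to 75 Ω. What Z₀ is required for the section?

Z_qwt = √(Z_0·R_L) = √(75 × 201) = √15080

Z_qwt ≈ 123 Ω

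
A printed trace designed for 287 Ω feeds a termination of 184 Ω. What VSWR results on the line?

VSWR ≈ 1.56

Γ = (184 − 287)/(184 + 287) = -0.219
VSWR = (1 + 0.219)/(1 − 0.219)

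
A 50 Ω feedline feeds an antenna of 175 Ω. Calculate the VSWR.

For a purely resistive load, VSWR = R_L/Z_0 or Z_0/R_L (whichever > 1) = 175/50

VSWR ≈ 3.5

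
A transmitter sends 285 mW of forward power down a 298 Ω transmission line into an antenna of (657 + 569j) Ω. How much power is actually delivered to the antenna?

P_delivered ≈ 181 mW

|Γ| = |(359 + j569)/(955 + j569)| = 0.605
|Γ|² = 0.366
P_refl = |Γ|²·P_inc = 104 mW, P_del = (1 − |Γ|²)·P_inc = 181 mW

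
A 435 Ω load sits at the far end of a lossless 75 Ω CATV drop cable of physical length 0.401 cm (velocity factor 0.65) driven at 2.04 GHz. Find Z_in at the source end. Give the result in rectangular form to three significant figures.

λ = v/f = 0.65·c / 2.04 GHz = 0.0956 m
βl = 2π·l/λ = 2π × 0.042 = 15.1°
tan(βl) = tan(15.1°) = 0.27
Z_in = Z_0·(Z_L + jZ_0·tanβl)/(Z_0 + jZ_L·tanβl)
     = 75·(435 + j20.2)/(75 + j117)

Z_in ≈ 135 − j191 Ω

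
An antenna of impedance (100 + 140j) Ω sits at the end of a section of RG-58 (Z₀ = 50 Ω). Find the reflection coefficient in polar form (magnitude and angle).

Γ ≈ 0.725 ∠ 27.3°

Γ = (Z_L − Z_0)/(Z_L + Z_0) = (50 + j140)/(150 + j140)
|Γ| = 149/205 = 0.725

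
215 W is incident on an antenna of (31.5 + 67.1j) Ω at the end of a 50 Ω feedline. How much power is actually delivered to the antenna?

|Γ| = |(-18.5 + j67.1)/(81.5 + j67.1)| = 0.659
|Γ|² = 0.435
P_refl = |Γ|²·P_inc = 93.5 W, P_del = (1 − |Γ|²)·P_inc = 122 W

P_delivered ≈ 122 W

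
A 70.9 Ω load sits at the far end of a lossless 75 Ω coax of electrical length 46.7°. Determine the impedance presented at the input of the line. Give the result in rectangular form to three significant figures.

Z_in ≈ 75.1 + j4.22 Ω

tan(βl) = tan(46.7°) = 1.06
Z_in = Z_0·(Z_L + jZ_0·tanβl)/(Z_0 + jZ_L·tanβl)
     = 75·(70.9 + j79.6)/(75 + j75.2)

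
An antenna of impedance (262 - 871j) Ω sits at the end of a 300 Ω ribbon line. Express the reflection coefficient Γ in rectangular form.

Γ ≈ 0.686 − j0.486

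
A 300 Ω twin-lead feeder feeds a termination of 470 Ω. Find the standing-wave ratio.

VSWR ≈ 1.57

For a purely resistive load, VSWR = R_L/Z_0 or Z_0/R_L (whichever > 1) = 470/300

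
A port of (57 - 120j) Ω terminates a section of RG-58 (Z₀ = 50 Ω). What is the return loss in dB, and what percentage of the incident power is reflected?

RL ≈ 2.53 dB; 55.9% of incident power reflected

Γ = (7 − j120)/(107 − j120), |Γ| = 0.748
RL = −20·log₁₀(0.748) = 2.53 dB
P_refl/P_inc = |Γ|² = 0.559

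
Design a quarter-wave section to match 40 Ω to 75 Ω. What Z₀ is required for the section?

Z_qwt ≈ 54.8 Ω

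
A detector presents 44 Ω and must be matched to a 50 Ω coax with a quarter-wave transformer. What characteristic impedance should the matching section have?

Z_qwt ≈ 46.9 Ω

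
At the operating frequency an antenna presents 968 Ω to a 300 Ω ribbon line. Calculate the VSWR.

VSWR ≈ 3.23

For a purely resistive load, VSWR = R_L/Z_0 or Z_0/R_L (whichever > 1) = 968/300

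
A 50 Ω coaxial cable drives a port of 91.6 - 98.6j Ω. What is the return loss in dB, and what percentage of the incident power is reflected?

RL ≈ 4.15 dB; 38.5% of incident power reflected

Γ = (41.6 − j98.6)/(141.6 − j98.6), |Γ| = 0.62
RL = −20·log₁₀(0.62) = 4.15 dB
P_refl/P_inc = |Γ|² = 0.385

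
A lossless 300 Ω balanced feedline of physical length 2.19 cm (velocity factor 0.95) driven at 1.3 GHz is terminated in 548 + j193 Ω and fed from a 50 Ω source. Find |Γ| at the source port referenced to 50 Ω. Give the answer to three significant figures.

|Γ| ≈ 0.837

λ = v/f = 0.95·c / 1.3 GHz = 0.219 m
βl = 2π·l/λ = 2π × 0.0999 = 36°
tan(βl) = 0.726
Z_in = Z_0·(Z_L + jZ_0·tanβl)/(Z_0 + jZ_L·tanβl) = 410 − j249 Ω
Γ_s = (Z_in − Z_s)/(Z_in + Z_s) = (360 − j249)/(460 − j249), |Γ_s| = 0.837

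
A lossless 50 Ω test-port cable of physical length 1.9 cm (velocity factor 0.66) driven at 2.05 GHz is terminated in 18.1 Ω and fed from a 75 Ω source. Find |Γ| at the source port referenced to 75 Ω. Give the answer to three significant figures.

|Γ| ≈ 0.361

λ = v/f = 0.66·c / 2.05 GHz = 0.0966 m
βl = 2π·l/λ = 2π × 0.197 = 70.8°
tan(βl) = 2.87
Z_in = Z_0·(Z_L + jZ_0·tanβl)/(Z_0 + jZ_L·tanβl) = 80.5 + j60 Ω
Γ_s = (Z_in − Z_s)/(Z_in + Z_s) = (5.5 + j60)/(155 + j60), |Γ_s| = 0.361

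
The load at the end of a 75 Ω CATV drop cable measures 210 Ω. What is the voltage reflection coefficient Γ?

Γ = 0.474

Γ = (Z_L − Z_0)/(Z_L + Z_0) = (210 − 75)/(210 + 75) = 135/285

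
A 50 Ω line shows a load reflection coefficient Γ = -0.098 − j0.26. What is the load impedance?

Z_L = Z_0·(1 + Γ)/(1 − Γ) = 50·(0.902 − j0.26)/(1.1 + j0.26)

Z_L ≈ 36.2 − j20.4 Ω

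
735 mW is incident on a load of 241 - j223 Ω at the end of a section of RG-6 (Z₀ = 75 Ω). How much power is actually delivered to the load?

P_delivered ≈ 355 mW

|Γ| = |(166 − j223)/(316 − j223)| = 0.719
|Γ|² = 0.517
P_refl = |Γ|²·P_inc = 380 mW, P_del = (1 − |Γ|²)·P_inc = 355 mW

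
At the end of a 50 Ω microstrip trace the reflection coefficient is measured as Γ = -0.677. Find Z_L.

Z_L = Z_0·(1 + Γ)/(1 − Γ) = 50·(0.323)/(1.68)

Z_L ≈ 9.63 Ω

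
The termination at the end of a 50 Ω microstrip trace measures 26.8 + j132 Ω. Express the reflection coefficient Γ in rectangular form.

Γ ≈ 0.671 + j0.566

Γ = (Z_L − Z_0)/(Z_L + Z_0) = (-23.2 + j132)/(76.8 + j132)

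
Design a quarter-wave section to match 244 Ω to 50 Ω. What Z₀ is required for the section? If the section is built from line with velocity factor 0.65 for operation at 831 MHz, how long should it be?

Z_qwt ≈ 110 Ω; length ≈ 5.87 cm

Z_qwt = √(Z_0·R_L) = √(50 × 244) = √12200
λ = 0.65·c/f = 0.235 m, so l = λ/4 = 0.0587 m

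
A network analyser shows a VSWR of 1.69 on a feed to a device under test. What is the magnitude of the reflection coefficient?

|Γ| ≈ 0.257

|Γ| = (S − 1)/(S + 1) = (1.69 − 1)/(1.69 + 1) = 0.69/2.69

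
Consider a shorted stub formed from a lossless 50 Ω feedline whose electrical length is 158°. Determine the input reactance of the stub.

tan(βl) = -0.404
For a shorted stub, Z_in = jZ_0·tan(βl)

X_in ≈ -20.2 Ω (capacitive)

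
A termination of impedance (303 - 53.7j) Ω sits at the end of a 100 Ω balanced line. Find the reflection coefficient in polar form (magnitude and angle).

Γ = (Z_L − Z_0)/(Z_L + Z_0) = (203 − j53.7)/(403 − j53.7)
|Γ| = 210/407 = 0.516

Γ ≈ 0.516 ∠ -7.23°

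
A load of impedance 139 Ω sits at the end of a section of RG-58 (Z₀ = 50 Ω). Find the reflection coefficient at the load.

Γ = 0.471

Γ = (Z_L − Z_0)/(Z_L + Z_0) = (139 − 50)/(139 + 50) = 89/189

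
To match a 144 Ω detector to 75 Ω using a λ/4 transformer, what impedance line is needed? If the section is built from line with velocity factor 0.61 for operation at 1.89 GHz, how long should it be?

Z_qwt ≈ 104 Ω; length ≈ 2.42 cm

Z_qwt = √(Z_0·R_L) = √(75 × 144) = √10800
λ = 0.61·c/f = 0.0968 m, so l = λ/4 = 0.0242 m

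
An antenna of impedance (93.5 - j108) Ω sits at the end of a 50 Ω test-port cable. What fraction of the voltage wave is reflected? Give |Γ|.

|Γ| ≈ 0.648

Γ = (Z_L − Z_0)/(Z_L + Z_0) = (43.5 − j108)/(143.5 − j108)
|Γ| = 116/180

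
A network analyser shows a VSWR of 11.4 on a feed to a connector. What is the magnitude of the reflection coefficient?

|Γ| ≈ 0.839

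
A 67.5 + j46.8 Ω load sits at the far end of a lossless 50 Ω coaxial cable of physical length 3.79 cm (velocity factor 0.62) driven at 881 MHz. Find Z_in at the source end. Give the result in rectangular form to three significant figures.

λ = v/f = 0.62·c / 881 MHz = 0.211 m
βl = 2π·l/λ = 2π × 0.18 = 64.6°
tan(βl) = tan(64.6°) = 2.11
Z_in = Z_0·(Z_L + jZ_0·tanβl)/(Z_0 + jZ_L·tanβl)
     = 50·(67.5 + j152)/(-48.7 + j142)

Z_in ≈ 40.6 − j37.6 Ω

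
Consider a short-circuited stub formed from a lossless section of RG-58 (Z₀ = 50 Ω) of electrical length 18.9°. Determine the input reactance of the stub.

tan(βl) = 0.342
For a short-circuited stub, Z_in = jZ_0·tan(βl)

X_in ≈ 17.1 Ω (inductive)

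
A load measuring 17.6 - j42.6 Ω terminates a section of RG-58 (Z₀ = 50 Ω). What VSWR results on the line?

VSWR ≈ 5.06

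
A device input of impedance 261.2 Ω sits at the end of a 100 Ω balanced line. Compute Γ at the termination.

Γ = 0.446

Γ = (Z_L − Z_0)/(Z_L + Z_0) = (261.2 − 100)/(261.2 + 100) = 161.2/361.2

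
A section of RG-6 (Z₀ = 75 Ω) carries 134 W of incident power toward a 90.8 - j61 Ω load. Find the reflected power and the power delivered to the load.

P_reflected ≈ 17 W; P_delivered ≈ 117 W

|Γ| = |(15.8 − j61)/(165.8 − j61)| = 0.357
|Γ|² = 0.127
P_refl = |Γ|²·P_inc = 17 W, P_del = (1 − |Γ|²)·P_inc = 117 W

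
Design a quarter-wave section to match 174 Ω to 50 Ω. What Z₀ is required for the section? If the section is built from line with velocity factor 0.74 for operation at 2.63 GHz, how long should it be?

Z_qwt ≈ 93.3 Ω; length ≈ 2.11 cm

Z_qwt = √(Z_0·R_L) = √(50 × 174) = √8700
λ = 0.74·c/f = 0.0844 m, so l = λ/4 = 0.0211 m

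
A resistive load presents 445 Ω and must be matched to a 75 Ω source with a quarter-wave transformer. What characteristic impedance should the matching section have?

Z_qwt = √(Z_0·R_L) = √(75 × 445) = √33380

Z_qwt ≈ 183 Ω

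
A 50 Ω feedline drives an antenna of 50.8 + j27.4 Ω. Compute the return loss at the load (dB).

RL ≈ 11.6 dB

Γ = (0.8 + j27.4)/(100.8 + j27.4), |Γ| = 0.262
RL = −20·log₁₀|Γ| = −20·log₁₀(0.262)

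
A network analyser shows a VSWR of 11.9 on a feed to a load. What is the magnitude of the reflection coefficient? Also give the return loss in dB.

|Γ| ≈ 0.845; return loss ≈ 1.46 dB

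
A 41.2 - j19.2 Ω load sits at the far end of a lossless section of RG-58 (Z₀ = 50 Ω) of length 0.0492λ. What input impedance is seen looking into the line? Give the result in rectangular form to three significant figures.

βl = 2π × 0.0492 = 17.7°
tan(βl) = tan(17.7°) = 0.319
Z_in = Z_0·(Z_L + jZ_0·tanβl)/(Z_0 + jZ_L·tanβl)
     = 50·(41.2 − j3.23)/(56.1 + j13.2)

Z_in ≈ 34.1 − j10.9 Ω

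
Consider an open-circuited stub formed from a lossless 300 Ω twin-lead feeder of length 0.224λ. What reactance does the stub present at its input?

βl = 2π × 0.224 = 80.6°
tan(βl) = 6.07
For an open-circuited stub, Z_in = −jZ_0·cot(βl) = −jZ_0/tan(βl)

X_in ≈ -49.4 Ω (capacitive)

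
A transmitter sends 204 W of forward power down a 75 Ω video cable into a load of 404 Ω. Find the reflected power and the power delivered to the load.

P_reflected ≈ 96.2 W; P_delivered ≈ 108 W

Γ = (404 − 75)/(404 + 75) = 0.687
|Γ|² = 0.472
P_refl = |Γ|²·P_inc = 96.2 W, P_del = (1 − |Γ|²)·P_inc = 108 W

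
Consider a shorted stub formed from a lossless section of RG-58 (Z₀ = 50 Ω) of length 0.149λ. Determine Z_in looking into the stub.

βl = 2π × 0.149 = 53.6°
tan(βl) = 1.36
For a shorted stub, Z_in = jZ_0·tan(βl)

Z_in ≈ +j67.9 Ω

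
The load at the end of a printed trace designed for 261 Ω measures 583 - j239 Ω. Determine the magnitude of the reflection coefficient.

|Γ| ≈ 0.457

Γ = (Z_L − Z_0)/(Z_L + Z_0) = (322 − j239)/(844 − j239)
|Γ| = 401/877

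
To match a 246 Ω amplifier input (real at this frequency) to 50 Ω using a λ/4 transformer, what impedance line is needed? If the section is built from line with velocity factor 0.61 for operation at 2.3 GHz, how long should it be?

Z_qwt ≈ 111 Ω; length ≈ 1.99 cm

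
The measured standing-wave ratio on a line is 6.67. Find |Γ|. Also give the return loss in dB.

|Γ| ≈ 0.739; return loss ≈ 2.62 dB

|Γ| = (S − 1)/(S + 1) = (6.67 − 1)/(6.67 + 1) = 5.67/7.67
RL = −20·log₁₀|Γ| = −20·log₁₀(0.739)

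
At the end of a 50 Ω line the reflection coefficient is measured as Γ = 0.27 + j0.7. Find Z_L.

Z_L = Z_0·(1 + Γ)/(1 − Γ) = 50·(1.27 + j0.7)/(0.73 − j0.7)

Z_L ≈ 21.4 + j68.4 Ω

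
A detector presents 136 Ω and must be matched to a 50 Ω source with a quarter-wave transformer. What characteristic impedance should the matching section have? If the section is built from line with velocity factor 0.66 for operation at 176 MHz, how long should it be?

Z_qwt ≈ 82.5 Ω; length ≈ 28.1 cm

Z_qwt = √(Z_0·R_L) = √(50 × 136) = √6800
λ = 0.66·c/f = 1.12 m, so l = λ/4 = 0.281 m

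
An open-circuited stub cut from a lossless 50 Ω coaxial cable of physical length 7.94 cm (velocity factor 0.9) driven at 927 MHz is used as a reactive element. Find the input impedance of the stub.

λ = v/f = 0.9·c / 927 MHz = 0.291 m
βl = 2π·l/λ = 2π × 0.273 = 98.1°
tan(βl) = -6.99
For an open-circuited stub, Z_in = −jZ_0·cot(βl) = −jZ_0/tan(βl)

Z_in ≈ +j7.15 Ω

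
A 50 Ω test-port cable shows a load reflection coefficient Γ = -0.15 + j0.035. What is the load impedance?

Z_L ≈ 36.9 + j2.64 Ω

Z_L = Z_0·(1 + Γ)/(1 − Γ) = 50·(0.85 + j0.035)/(1.15 − j0.035)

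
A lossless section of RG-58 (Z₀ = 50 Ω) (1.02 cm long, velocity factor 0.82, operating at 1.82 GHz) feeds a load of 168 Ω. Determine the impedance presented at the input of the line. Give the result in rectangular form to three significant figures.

Z_in ≈ 53.4 − j66.4 Ω

λ = v/f = 0.82·c / 1.82 GHz = 0.135 m
βl = 2π·l/λ = 2π × 0.0755 = 27.2°
tan(βl) = tan(27.2°) = 0.513
Z_in = Z_0·(Z_L + jZ_0·tanβl)/(Z_0 + jZ_L·tanβl)
     = 50·(168 + j25.7)/(50 + j86.2)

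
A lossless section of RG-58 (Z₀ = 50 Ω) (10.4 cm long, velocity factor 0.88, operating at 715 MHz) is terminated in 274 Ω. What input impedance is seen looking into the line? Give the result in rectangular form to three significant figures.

Z_in ≈ 9.48 + j9.73 Ω

λ = v/f = 0.88·c / 715 MHz = 0.369 m
βl = 2π·l/λ = 2π × 0.282 = 101°
tan(βl) = tan(101°) = -4.96
Z_in = Z_0·(Z_L + jZ_0·tanβl)/(Z_0 + jZ_L·tanβl)
     = 50·(274 − j248)/(50 − j1360)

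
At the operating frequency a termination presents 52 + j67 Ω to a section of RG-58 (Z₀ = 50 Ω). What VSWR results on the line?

VSWR ≈ 3.44

Γ = (Z_L − Z_0)/(Z_L + Z_0) = (2 + j67)/(102 + j67)
|Γ| = 67/122 = 0.549
VSWR = (1 + |Γ|)/(1 − |Γ|) = 1.55/0.451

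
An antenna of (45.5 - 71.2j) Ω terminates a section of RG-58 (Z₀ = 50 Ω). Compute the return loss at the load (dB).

RL ≈ 4.45 dB

Γ = (-4.5 − j71.2)/(95.5 − j71.2), |Γ| = 0.599
RL = −20·log₁₀|Γ| = −20·log₁₀(0.599)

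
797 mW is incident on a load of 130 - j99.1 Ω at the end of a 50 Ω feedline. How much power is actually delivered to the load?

|Γ| = |(80 − j99.1)/(180 − j99.1)| = 0.62
|Γ|² = 0.384
P_refl = |Γ|²·P_inc = 306 mW, P_del = (1 − |Γ|²)·P_inc = 491 mW

P_delivered ≈ 491 mW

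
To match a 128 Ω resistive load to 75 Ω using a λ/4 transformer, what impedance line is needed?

Z_qwt ≈ 98 Ω

Z_qwt = √(Z_0·R_L) = √(75 × 128) = √9600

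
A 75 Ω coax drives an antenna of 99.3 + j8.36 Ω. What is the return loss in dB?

RL ≈ 16.6 dB

Γ = (24.3 + j8.36)/(174.3 + j8.36), |Γ| = 0.147
RL = −20·log₁₀|Γ| = −20·log₁₀(0.147)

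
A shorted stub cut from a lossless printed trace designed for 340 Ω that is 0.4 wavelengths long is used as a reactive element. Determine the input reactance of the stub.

X_in ≈ -247 Ω (capacitive)

βl = 2π × 0.4 = 144°
tan(βl) = -0.727
For a shorted stub, Z_in = jZ_0·tan(βl)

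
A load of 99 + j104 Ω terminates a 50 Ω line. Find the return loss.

RL ≈ 3.98 dB

Γ = (49 + j104)/(149 + j104), |Γ| = 0.633
RL = −20·log₁₀|Γ| = −20·log₁₀(0.633)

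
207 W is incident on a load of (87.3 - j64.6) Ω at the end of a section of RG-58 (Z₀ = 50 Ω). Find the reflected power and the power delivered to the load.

P_reflected ≈ 50 W; P_delivered ≈ 157 W

|Γ| = |(37.3 − j64.6)/(137.3 − j64.6)| = 0.492
|Γ|² = 0.242
P_refl = |Γ|²·P_inc = 50 W, P_del = (1 − |Γ|²)·P_inc = 157 W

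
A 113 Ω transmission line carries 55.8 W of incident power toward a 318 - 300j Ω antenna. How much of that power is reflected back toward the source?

P_reflected ≈ 26.7 W

|Γ| = |(205 − j300)/(431 − j300)| = 0.692
|Γ|² = 0.479
P_refl = |Γ|²·P_inc = 26.7 W, P_del = (1 − |Γ|²)·P_inc = 29.1 W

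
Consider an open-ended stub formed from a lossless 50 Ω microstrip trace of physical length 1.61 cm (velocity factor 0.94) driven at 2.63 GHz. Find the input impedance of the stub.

λ = v/f = 0.94·c / 2.63 GHz = 0.107 m
βl = 2π·l/λ = 2π × 0.15 = 54.1°
tan(βl) = 1.38
For an open-ended stub, Z_in = −jZ_0·cot(βl) = −jZ_0/tan(βl)

Z_in ≈ −j36.3 Ω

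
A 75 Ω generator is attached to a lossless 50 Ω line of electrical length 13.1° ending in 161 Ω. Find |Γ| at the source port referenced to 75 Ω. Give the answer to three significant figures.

tan(βl) = 0.233
Z_in = Z_0·(Z_L + jZ_0·tanβl)/(Z_0 + jZ_L·tanβl) = 109 − j69.8 Ω
Γ_s = (Z_in − Z_s)/(Z_in + Z_s) = (33.7 − j69.8)/(184 − j69.8), |Γ_s| = 0.394

|Γ| ≈ 0.394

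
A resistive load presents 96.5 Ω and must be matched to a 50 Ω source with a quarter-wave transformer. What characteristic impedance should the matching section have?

Z_qwt ≈ 69.5 Ω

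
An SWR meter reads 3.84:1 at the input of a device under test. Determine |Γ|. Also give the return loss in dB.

|Γ| ≈ 0.587; return loss ≈ 4.63 dB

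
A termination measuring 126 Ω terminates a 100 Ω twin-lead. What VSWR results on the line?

Γ = (126 − 100)/(126 + 100) = 0.115
VSWR = (1 + 0.115)/(1 − 0.115)

VSWR ≈ 1.26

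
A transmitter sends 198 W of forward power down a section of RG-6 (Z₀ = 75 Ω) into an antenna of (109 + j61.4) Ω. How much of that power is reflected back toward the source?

P_reflected ≈ 25.9 W

|Γ| = |(34 + j61.4)/(184 + j61.4)| = 0.362
|Γ|² = 0.131
P_refl = |Γ|²·P_inc = 25.9 W, P_del = (1 − |Γ|²)·P_inc = 172 W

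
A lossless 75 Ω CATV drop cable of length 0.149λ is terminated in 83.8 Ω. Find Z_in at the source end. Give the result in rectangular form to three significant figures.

Z_in ≈ 72.2 − j7.66 Ω

βl = 2π × 0.149 = 53.6°
tan(βl) = tan(53.6°) = 1.36
Z_in = Z_0·(Z_L + jZ_0·tanβl)/(Z_0 + jZ_L·tanβl)
     = 75·(83.8 + j102)/(75 + j114)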